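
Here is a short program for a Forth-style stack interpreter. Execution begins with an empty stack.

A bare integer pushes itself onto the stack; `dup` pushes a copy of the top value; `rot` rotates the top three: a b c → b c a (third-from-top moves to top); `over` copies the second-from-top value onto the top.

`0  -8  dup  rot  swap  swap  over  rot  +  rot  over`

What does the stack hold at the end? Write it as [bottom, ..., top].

[0, -16, -8, -16]

0    -> [0]
-8   -> [0, -8]
dup  -> [0, -8, -8]
rot  -> [-8, -8, 0]
swap -> [-8, 0, -8]
swap -> [-8, -8, 0]
over -> [-8, -8, 0, -8]
rot  -> [-8, 0, -8, -8]
+    -> [-8, 0, -16]
rot  -> [0, -16, -8]
over -> [0, -16, -8, -16]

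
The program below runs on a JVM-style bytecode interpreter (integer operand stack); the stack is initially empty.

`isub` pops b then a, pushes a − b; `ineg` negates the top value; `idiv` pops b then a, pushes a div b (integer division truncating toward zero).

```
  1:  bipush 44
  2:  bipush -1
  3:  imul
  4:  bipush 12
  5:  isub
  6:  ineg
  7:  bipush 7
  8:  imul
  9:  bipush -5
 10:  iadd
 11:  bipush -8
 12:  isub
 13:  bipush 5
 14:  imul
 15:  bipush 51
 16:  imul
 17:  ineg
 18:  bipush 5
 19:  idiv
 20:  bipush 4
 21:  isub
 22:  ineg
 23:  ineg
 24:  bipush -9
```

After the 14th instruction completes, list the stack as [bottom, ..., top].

bipush 44 : 44
bipush -1 : 44 -1
imul      : -44
bipush 12 : -44 12
isub      : -56
ineg      : 56
bipush 7  : 56 7
imul      : 392
bipush -5 : 392 -5
iadd      : 387
bipush -8 : 387 -8
isub      : 395
bipush 5  : 395 5
imul      : 1975

[1975]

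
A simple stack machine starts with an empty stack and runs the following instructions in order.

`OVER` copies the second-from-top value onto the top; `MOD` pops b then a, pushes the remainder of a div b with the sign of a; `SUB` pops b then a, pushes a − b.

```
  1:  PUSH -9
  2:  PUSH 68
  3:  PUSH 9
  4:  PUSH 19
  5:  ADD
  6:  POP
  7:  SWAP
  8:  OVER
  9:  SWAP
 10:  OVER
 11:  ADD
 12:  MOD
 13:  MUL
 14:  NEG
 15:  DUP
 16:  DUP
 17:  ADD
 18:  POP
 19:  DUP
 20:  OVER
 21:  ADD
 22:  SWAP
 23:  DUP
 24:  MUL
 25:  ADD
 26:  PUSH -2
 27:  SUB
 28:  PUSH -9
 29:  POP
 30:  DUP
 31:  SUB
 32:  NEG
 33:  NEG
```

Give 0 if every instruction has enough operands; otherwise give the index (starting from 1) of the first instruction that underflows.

PUSH -9  [-9]
PUSH 68  [-9, 68]
PUSH 9   [-9, 68, 9]
PUSH 19  [-9, 68, 9, 19]
ADD      [-9, 68, 28]
POP      [-9, 68]
SWAP     [68, -9]
OVER     [68, -9, 68]
SWAP     [68, 68, -9]
OVER     [68, 68, -9, 68]
ADD      [68, 68, 59]
MOD      [68, 9]
MUL      [612]
NEG      [-612]
DUP      [-612, -612]
DUP      [-612, -612, -612]
ADD      [-612, -1224]
POP      [-612]
DUP      [-612, -612]
OVER     [-612, -612, -612]
ADD      [-612, -1224]
SWAP     [-1224, -612]
DUP      [-1224, -612, -612]
MUL      [-1224, 374544]
ADD      [373320]
PUSH -2  [373320, -2]
SUB      [373322]
PUSH -9  [373322, -9]
POP      [373322]
DUP      [373322, 373322]
SUB      [0]
NEG      [0]
NEG      [0]

0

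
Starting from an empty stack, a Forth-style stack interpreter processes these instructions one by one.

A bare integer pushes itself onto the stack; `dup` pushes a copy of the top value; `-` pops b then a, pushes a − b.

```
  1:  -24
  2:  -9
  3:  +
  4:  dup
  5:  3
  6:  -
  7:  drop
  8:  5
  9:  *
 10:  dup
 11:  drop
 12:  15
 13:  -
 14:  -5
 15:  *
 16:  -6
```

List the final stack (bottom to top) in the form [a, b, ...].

-24  -> -24
-9   -> -24 -9
+    -> -33
dup  -> -33 -33
3    -> -33 -33 3
-    -> -33 -36
drop -> -33
5    -> -33 5
*    -> -165
dup  -> -165 -165
drop -> -165
15   -> -165 15
-    -> -180
-5   -> -180 -5
*    -> 900
-6   -> 900 -6

[900, -6]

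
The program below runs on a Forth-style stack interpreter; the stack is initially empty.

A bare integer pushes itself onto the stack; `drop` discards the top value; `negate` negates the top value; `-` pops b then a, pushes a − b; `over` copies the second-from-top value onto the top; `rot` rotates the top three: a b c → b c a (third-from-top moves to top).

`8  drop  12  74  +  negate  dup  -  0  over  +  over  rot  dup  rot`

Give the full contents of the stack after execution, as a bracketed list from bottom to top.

[0, 0, 0, 0]

8      → 8
drop   → (empty)
12     → 12
74     → 12 74
+      → 86
negate → -86
dup    → -86 -86
-      → 0
0      → 0 0
over   → 0 0 0
+      → 0 0
over   → 0 0 0
rot    → 0 0 0
dup    → 0 0 0 0
rot    → 0 0 0 0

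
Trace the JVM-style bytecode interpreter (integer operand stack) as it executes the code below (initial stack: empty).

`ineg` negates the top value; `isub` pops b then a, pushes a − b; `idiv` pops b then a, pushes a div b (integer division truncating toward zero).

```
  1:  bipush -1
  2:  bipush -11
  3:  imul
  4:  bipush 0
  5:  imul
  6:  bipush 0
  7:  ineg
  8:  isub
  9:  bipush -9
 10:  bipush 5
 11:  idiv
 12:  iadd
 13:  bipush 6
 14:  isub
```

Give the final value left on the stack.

bipush -1  → [-1]
bipush -11 → [-1, -11]
imul       → [11]
bipush 0   → [11, 0]
imul       → [0]
bipush 0   → [0, 0]
ineg       → [0, 0]
isub       → [0]
bipush -9  → [0, -9]
bipush 5   → [0, -9, 5]
idiv       → [0, -1]
iadd       → [-1]
bipush 6   → [-1, 6]
isub       → [-7]

-7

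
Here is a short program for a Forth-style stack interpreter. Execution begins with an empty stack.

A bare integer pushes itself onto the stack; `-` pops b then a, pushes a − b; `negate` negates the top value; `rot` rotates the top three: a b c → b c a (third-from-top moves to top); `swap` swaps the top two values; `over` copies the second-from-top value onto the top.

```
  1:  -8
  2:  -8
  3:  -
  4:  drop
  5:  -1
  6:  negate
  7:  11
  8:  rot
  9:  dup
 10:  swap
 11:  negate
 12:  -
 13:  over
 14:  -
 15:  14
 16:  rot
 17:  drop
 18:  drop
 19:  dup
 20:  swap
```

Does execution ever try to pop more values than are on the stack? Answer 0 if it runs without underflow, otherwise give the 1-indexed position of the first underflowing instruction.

-8     : -8
-8     : -8 -8
-      : 0
drop   : (empty)
-1     : -1
negate : 1
11     : 1 11
rot  — needs 3 operands, stack has 2 → underflow

8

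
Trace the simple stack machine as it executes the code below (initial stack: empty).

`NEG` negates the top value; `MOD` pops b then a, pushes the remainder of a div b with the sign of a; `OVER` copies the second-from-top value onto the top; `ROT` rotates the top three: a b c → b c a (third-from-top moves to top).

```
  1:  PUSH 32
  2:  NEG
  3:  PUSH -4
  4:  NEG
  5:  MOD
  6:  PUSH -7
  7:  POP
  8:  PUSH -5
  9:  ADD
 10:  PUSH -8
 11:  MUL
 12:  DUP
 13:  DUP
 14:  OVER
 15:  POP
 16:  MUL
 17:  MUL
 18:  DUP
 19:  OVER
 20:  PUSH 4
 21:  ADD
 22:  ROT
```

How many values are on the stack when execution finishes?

PUSH 32 -> 32
NEG     -> -32
PUSH -4 -> -32 -4
NEG     -> -32 4
MOD     -> 0
PUSH -7 -> 0 -7
POP     -> 0
PUSH -5 -> 0 -5
ADD     -> -5
PUSH -8 -> -5 -8
MUL     -> 40
DUP     -> 40 40
DUP     -> 40 40 40
OVER    -> 40 40 40 40
POP     -> 40 40 40
MUL     -> 40 1600
MUL     -> 64000
DUP     -> 64000 64000
OVER    -> 64000 64000 64000
PUSH 4  -> 64000 64000 64000 4
ADD     -> 64000 64000 64004
ROT     -> 64000 64004 64000

3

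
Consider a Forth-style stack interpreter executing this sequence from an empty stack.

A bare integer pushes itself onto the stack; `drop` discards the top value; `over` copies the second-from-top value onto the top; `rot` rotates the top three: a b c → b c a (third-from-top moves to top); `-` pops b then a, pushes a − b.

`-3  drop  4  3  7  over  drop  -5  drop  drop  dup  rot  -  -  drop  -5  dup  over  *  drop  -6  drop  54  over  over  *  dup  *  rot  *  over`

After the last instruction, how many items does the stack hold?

-3   -> [-3]
drop -> []
4    -> [4]
3    -> [4, 3]
7    -> [4, 3, 7]
over -> [4, 3, 7, 3]
drop -> [4, 3, 7]
-5   -> [4, 3, 7, -5]
drop -> [4, 3, 7]
drop -> [4, 3]
dup  -> [4, 3, 3]
rot  -> [3, 3, 4]
-    -> [3, -1]
-    -> [4]
drop -> []
-5   -> [-5]
dup  -> [-5, -5]
over -> [-5, -5, -5]
*    -> [-5, 25]
drop -> [-5]
-6   -> [-5, -6]
drop -> [-5]
54   -> [-5, 54]
over -> [-5, 54, -5]
over -> [-5, 54, -5, 54]
*    -> [-5, 54, -270]
dup  -> [-5, 54, -270, -270]
*    -> [-5, 54, 72900]
rot  -> [54, 72900, -5]
*    -> [54, -364500]
over -> [54, -364500, 54]

3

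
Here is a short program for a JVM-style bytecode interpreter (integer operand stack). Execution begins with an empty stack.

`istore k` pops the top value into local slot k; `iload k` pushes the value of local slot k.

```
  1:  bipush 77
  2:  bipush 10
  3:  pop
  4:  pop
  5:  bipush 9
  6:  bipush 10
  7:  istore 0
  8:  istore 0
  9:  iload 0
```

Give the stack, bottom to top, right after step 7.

[9]

bipush 77 : [77]
bipush 10 : [77, 10]
pop       : [77]
pop       : []
bipush 9  : [9]
bipush 10 : [9, 10]
istore 0  : [9]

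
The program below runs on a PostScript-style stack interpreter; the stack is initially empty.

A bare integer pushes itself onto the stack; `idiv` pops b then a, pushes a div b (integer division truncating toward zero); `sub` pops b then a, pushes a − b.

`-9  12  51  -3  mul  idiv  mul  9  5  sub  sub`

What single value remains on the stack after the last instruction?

-4

-9   : [-9]
12   : [-9, 12]
51   : [-9, 12, 51]
-3   : [-9, 12, 51, -3]
mul  : [-9, 12, -153]
idiv : [-9, 0]
mul  : [0]
9    : [0, 9]
5    : [0, 9, 5]
sub  : [0, 4]
sub  : [-4]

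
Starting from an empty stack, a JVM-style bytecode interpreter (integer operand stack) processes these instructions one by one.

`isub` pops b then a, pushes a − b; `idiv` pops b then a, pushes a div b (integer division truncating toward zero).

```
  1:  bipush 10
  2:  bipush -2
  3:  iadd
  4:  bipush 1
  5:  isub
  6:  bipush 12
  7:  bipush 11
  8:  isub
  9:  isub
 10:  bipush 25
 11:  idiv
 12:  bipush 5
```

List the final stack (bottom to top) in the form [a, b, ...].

[0, 5]

bipush 10  10
bipush -2  10 -2
iadd       8
bipush 1   8 1
isub       7
bipush 12  7 12
bipush 11  7 12 11
isub       7 1
isub       6
bipush 25  6 25
idiv       0
bipush 5   0 5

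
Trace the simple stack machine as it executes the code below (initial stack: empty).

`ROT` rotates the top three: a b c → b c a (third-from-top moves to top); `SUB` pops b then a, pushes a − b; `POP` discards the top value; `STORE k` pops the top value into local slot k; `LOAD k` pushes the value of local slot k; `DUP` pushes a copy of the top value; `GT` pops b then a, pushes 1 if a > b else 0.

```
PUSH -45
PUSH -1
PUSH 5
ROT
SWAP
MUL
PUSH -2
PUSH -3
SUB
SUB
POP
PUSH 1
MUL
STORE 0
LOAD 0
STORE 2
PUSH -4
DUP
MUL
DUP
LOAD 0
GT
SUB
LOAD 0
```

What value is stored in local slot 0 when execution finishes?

PUSH -45 : -45
PUSH -1  : -45 -1
PUSH 5   : -45 -1 5
ROT      : -1 5 -45
SWAP     : -1 -45 5
MUL      : -1 -225
PUSH -2  : -1 -225 -2
PUSH -3  : -1 -225 -2 -3
SUB      : -1 -225 1
SUB      : -1 -226
POP      : -1
PUSH 1   : -1 1
MUL      : -1
STORE 0  : (empty)
LOAD 0   : -1
STORE 2  : (empty)
PUSH -4  : -4
DUP      : -4 -4
MUL      : 16
DUP      : 16 16
LOAD 0   : 16 16 -1
GT       : 16 1
SUB      : 15
LOAD 0   : 15 -1

-1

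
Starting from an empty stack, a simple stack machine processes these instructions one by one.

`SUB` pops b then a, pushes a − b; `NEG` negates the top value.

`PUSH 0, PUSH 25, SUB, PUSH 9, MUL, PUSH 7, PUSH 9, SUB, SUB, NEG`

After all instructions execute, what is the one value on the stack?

223

PUSH 0  -> [0]
PUSH 25 -> [0, 25]
SUB     -> [-25]
PUSH 9  -> [-25, 9]
MUL     -> [-225]
PUSH 7  -> [-225, 7]
PUSH 9  -> [-225, 7, 9]
SUB     -> [-225, -2]
SUB     -> [-223]
NEG     -> [223]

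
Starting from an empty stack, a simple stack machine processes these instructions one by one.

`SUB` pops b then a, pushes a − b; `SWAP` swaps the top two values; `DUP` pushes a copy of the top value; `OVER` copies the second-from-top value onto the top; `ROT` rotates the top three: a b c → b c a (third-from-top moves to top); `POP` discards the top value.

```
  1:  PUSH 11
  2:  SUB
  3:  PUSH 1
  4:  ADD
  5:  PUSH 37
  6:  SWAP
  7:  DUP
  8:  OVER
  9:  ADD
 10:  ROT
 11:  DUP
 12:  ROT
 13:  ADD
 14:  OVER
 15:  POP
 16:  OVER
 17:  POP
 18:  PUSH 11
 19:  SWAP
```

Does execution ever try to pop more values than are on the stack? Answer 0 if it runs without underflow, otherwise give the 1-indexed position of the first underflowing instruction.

PUSH 11 : 11
SUB  — needs 2 operands, stack has 1 → underflow

2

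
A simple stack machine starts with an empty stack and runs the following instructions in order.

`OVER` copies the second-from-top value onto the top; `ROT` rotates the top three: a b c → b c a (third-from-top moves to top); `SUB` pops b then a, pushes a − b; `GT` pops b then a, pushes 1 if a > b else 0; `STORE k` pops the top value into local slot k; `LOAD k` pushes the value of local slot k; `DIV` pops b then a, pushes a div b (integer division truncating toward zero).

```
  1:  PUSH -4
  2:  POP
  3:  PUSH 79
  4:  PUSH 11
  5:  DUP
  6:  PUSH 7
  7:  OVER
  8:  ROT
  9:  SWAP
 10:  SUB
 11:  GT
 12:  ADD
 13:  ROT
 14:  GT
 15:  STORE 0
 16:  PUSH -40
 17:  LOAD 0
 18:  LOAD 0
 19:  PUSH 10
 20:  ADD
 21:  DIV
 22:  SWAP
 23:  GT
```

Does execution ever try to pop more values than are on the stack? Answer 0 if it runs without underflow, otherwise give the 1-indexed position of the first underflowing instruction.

PUSH -4 → -4
POP     → (empty)
PUSH 79 → 79
PUSH 11 → 79 11
DUP     → 79 11 11
PUSH 7  → 79 11 11 7
OVER    → 79 11 11 7 11
ROT     → 79 11 7 11 11
SWAP    → 79 11 7 11 11
SUB     → 79 11 7 0
GT      → 79 11 1
ADD     → 79 12
ROT  — needs 3 operands, stack has 2 → underflow

13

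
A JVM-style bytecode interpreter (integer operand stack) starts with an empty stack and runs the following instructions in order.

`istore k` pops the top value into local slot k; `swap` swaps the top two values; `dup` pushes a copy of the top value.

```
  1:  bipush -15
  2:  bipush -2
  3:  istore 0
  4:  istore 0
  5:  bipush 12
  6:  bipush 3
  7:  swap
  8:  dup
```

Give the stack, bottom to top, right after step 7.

bipush -15 : -15
bipush -2  : -15 -2
istore 0   : -15
istore 0   : (empty)
bipush 12  : 12
bipush 3   : 12 3
swap       : 3 12

[3, 12]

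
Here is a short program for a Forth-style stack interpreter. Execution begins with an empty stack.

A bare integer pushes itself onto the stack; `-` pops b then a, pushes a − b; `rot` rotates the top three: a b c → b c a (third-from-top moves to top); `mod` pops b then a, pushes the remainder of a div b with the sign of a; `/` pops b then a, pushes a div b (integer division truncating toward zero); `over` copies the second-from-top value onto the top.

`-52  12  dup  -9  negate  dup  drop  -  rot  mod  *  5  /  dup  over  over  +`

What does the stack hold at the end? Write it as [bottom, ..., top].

-52     -52
12      -52 12
dup     -52 12 12
-9      -52 12 12 -9
negate  -52 12 12 9
dup     -52 12 12 9 9
drop    -52 12 12 9
-       -52 12 3
rot     12 3 -52
mod     12 3
*       36
5       36 5
/       7
dup     7 7
over    7 7 7
over    7 7 7 7
+       7 7 14

[7, 7, 14]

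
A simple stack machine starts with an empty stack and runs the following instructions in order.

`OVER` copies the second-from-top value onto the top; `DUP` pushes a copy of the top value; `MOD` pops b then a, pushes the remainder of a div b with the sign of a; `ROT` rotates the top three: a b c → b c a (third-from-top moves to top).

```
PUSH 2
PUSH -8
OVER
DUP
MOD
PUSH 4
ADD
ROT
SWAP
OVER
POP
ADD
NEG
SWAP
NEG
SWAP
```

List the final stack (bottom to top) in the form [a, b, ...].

PUSH 2  -> 2
PUSH -8 -> 2 -8
OVER    -> 2 -8 2
DUP     -> 2 -8 2 2
MOD     -> 2 -8 0
PUSH 4  -> 2 -8 0 4
ADD     -> 2 -8 4
ROT     -> -8 4 2
SWAP    -> -8 2 4
OVER    -> -8 2 4 2
POP     -> -8 2 4
ADD     -> -8 6
NEG     -> -8 -6
SWAP    -> -6 -8
NEG     -> -6 8
SWAP    -> 8 -6

[8, -6]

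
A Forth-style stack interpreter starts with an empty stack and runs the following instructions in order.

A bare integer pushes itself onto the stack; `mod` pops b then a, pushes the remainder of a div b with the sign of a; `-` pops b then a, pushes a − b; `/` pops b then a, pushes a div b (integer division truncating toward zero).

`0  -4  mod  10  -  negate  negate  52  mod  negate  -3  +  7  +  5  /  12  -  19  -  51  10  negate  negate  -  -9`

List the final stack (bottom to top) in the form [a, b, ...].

[-29, 41, -9]

0      → 0
-4     → 0 -4
mod    → 0
10     → 0 10
-      → -10
negate → 10
negate → -10
52     → -10 52
mod    → -10
negate → 10
-3     → 10 -3
+      → 7
7      → 7 7
+      → 14
5      → 14 5
/      → 2
12     → 2 12
-      → -10
19     → -10 19
-      → -29
51     → -29 51
10     → -29 51 10
negate → -29 51 -10
negate → -29 51 10
-      → -29 41
-9     → -29 41 -9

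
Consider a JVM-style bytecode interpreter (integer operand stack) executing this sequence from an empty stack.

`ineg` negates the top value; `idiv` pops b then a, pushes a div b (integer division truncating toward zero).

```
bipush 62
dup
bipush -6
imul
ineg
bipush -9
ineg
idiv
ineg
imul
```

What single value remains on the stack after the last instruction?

bipush 62 : [62]
dup       : [62, 62]
bipush -6 : [62, 62, -6]
imul      : [62, -372]
ineg      : [62, 372]
bipush -9 : [62, 372, -9]
ineg      : [62, 372, 9]
idiv      : [62, 41]
ineg      : [62, -41]
imul      : [-2542]

-2542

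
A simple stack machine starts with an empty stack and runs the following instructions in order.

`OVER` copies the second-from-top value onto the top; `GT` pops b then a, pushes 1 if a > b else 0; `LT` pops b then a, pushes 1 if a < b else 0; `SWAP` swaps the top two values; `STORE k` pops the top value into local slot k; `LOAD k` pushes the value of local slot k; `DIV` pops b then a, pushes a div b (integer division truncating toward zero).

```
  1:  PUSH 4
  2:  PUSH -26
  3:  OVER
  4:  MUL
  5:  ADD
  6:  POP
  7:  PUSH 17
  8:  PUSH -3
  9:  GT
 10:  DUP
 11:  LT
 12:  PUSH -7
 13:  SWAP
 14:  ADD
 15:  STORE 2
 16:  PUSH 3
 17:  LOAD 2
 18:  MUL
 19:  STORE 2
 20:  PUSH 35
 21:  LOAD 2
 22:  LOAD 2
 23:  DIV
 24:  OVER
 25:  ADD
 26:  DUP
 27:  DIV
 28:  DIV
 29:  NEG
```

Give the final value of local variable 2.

-21

PUSH 4   → 4
PUSH -26 → 4 -26
OVER     → 4 -26 4
MUL      → 4 -104
ADD      → -100
POP      → (empty)
PUSH 17  → 17
PUSH -3  → 17 -3
GT       → 1
DUP      → 1 1
LT       → 0
PUSH -7  → 0 -7
SWAP     → -7 0
ADD      → -7
STORE 2  → (empty)
PUSH 3   → 3
LOAD 2   → 3 -7
MUL      → -21
STORE 2  → (empty)
PUSH 35  → 35
LOAD 2   → 35 -21
LOAD 2   → 35 -21 -21
DIV      → 35 1
OVER     → 35 1 35
ADD      → 35 36
DUP      → 35 36 36
DIV      → 35 1
DIV      → 35
NEG      → -35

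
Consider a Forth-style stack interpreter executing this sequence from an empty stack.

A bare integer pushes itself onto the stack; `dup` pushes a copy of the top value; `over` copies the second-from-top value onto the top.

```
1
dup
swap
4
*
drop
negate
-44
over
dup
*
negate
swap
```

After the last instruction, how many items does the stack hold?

1      → [1]
dup    → [1, 1]
swap   → [1, 1]
4      → [1, 1, 4]
*      → [1, 4]
drop   → [1]
negate → [-1]
-44    → [-1, -44]
over   → [-1, -44, -1]
dup    → [-1, -44, -1, -1]
*      → [-1, -44, 1]
negate → [-1, -44, -1]
swap   → [-1, -1, -44]

3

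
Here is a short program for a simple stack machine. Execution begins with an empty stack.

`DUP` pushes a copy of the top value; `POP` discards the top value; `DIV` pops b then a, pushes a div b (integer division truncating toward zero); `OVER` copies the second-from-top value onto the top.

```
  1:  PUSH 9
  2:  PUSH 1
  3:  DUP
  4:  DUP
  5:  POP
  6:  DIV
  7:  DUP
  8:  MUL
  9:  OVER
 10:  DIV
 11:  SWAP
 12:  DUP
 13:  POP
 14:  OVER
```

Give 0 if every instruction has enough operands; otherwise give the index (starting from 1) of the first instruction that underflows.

PUSH 9 : [9]
PUSH 1 : [9, 1]
DUP    : [9, 1, 1]
DUP    : [9, 1, 1, 1]
POP    : [9, 1, 1]
DIV    : [9, 1]
DUP    : [9, 1, 1]
MUL    : [9, 1]
OVER   : [9, 1, 9]
DIV    : [9, 0]
SWAP   : [0, 9]
DUP    : [0, 9, 9]
POP    : [0, 9]
OVER   : [0, 9, 0]

0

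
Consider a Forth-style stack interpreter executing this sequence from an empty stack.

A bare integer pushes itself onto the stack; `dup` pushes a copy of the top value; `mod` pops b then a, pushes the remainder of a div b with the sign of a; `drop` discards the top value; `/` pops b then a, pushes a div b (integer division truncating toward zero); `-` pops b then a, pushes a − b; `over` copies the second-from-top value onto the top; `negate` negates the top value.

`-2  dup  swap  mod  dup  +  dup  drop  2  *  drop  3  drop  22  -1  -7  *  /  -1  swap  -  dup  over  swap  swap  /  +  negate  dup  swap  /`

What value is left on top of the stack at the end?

1

-2     : [-2]
dup    : [-2, -2]
swap   : [-2, -2]
mod    : [0]
dup    : [0, 0]
+      : [0]
dup    : [0, 0]
drop   : [0]
2      : [0, 2]
*      : [0]
drop   : []
3      : [3]
drop   : []
22     : [22]
-1     : [22, -1]
-7     : [22, -1, -7]
*      : [22, 7]
/      : [3]
-1     : [3, -1]
swap   : [-1, 3]
-      : [-4]
dup    : [-4, -4]
over   : [-4, -4, -4]
swap   : [-4, -4, -4]
swap   : [-4, -4, -4]
/      : [-4, 1]
+      : [-3]
negate : [3]
dup    : [3, 3]
swap   : [3, 3]
/      : [1]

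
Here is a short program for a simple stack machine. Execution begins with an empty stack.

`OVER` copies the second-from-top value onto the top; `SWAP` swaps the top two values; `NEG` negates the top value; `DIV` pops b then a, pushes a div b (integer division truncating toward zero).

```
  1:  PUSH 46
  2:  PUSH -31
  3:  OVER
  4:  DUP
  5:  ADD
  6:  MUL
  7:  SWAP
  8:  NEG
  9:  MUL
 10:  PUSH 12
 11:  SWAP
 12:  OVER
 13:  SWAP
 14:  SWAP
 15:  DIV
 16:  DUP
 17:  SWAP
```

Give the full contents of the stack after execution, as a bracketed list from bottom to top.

[12, 10932, 10932]

PUSH 46  -> 46
PUSH -31 -> 46 -31
OVER     -> 46 -31 46
DUP      -> 46 -31 46 46
ADD      -> 46 -31 92
MUL      -> 46 -2852
SWAP     -> -2852 46
NEG      -> -2852 -46
MUL      -> 131192
PUSH 12  -> 131192 12
SWAP     -> 12 131192
OVER     -> 12 131192 12
SWAP     -> 12 12 131192
SWAP     -> 12 131192 12
DIV      -> 12 10932
DUP      -> 12 10932 10932
SWAP     -> 12 10932 10932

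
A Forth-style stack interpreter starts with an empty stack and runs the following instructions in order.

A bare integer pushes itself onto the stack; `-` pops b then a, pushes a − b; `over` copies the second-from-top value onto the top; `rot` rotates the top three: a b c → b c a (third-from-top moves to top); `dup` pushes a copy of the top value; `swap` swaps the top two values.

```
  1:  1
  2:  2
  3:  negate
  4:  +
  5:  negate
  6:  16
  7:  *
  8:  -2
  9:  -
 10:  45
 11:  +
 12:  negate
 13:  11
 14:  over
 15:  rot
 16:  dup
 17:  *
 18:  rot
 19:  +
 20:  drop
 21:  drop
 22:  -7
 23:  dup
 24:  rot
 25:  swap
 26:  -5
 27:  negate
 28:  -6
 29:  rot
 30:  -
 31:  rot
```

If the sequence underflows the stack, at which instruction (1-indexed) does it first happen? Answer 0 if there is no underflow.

24

1      -> [1]
2      -> [1, 2]
negate -> [1, -2]
+      -> [-1]
negate -> [1]
16     -> [1, 16]
*      -> [16]
-2     -> [16, -2]
-      -> [18]
45     -> [18, 45]
+      -> [63]
negate -> [-63]
11     -> [-63, 11]
over   -> [-63, 11, -63]
rot    -> [11, -63, -63]
dup    -> [11, -63, -63, -63]
*      -> [11, -63, 3969]
rot    -> [-63, 3969, 11]
+      -> [-63, 3980]
drop   -> [-63]
drop   -> []
-7     -> [-7]
dup    -> [-7, -7]
rot  — needs 3 operands, stack has 2 → underflow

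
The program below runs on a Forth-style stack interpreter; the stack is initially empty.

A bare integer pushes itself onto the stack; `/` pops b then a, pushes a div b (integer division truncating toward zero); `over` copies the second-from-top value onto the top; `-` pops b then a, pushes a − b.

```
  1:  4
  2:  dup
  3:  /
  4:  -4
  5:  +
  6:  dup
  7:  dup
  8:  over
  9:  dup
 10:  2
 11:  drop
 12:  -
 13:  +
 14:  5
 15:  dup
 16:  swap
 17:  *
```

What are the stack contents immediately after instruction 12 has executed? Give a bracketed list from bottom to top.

[-3, -3, -3, 0]

4    -> [4]
dup  -> [4, 4]
/    -> [1]
-4   -> [1, -4]
+    -> [-3]
dup  -> [-3, -3]
dup  -> [-3, -3, -3]
over -> [-3, -3, -3, -3]
dup  -> [-3, -3, -3, -3, -3]
2    -> [-3, -3, -3, -3, -3, 2]
drop -> [-3, -3, -3, -3, -3]
-    -> [-3, -3, -3, 0]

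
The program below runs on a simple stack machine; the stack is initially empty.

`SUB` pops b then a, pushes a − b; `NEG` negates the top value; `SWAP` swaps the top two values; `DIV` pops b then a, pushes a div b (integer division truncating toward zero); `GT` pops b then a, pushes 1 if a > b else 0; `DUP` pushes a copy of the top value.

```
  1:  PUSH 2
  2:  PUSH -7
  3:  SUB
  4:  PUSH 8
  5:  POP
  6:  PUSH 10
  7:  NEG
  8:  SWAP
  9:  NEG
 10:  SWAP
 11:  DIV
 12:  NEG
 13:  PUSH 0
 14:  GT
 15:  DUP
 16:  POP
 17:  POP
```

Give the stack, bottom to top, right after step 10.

PUSH 2  -> [2]
PUSH -7 -> [2, -7]
SUB     -> [9]
PUSH 8  -> [9, 8]
POP     -> [9]
PUSH 10 -> [9, 10]
NEG     -> [9, -10]
SWAP    -> [-10, 9]
NEG     -> [-10, -9]
SWAP    -> [-9, -10]

[-9, -10]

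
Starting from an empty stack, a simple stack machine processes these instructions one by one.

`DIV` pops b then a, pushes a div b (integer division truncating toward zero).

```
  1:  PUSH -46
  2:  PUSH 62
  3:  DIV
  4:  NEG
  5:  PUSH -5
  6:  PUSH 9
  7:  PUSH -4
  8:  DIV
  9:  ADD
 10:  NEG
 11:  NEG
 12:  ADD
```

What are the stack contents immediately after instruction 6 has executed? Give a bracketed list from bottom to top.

PUSH -46 -> [-46]
PUSH 62  -> [-46, 62]
DIV      -> [0]
NEG      -> [0]
PUSH -5  -> [0, -5]
PUSH 9   -> [0, -5, 9]

[0, -5, 9]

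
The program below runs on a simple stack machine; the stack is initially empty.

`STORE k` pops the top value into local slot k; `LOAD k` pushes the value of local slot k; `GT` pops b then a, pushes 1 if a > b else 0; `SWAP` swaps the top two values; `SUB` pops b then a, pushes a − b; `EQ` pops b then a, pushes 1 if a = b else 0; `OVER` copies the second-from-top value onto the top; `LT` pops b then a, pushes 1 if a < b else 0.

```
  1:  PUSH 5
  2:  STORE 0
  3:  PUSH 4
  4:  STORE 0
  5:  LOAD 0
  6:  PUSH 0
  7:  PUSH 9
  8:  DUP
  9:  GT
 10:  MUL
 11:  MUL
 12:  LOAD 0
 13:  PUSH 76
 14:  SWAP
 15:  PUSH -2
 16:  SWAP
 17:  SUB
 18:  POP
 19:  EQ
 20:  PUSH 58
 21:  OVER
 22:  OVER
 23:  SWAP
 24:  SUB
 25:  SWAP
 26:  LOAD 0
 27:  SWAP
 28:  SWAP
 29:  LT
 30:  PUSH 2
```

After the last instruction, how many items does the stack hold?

4

PUSH 5  → [5]
STORE 0 → []
PUSH 4  → [4]
STORE 0 → []
LOAD 0  → [4]
PUSH 0  → [4, 0]
PUSH 9  → [4, 0, 9]
DUP     → [4, 0, 9, 9]
GT      → [4, 0, 0]
MUL     → [4, 0]
MUL     → [0]
LOAD 0  → [0, 4]
PUSH 76 → [0, 4, 76]
SWAP    → [0, 76, 4]
PUSH -2 → [0, 76, 4, -2]
SWAP    → [0, 76, -2, 4]
SUB     → [0, 76, -6]
POP     → [0, 76]
EQ      → [0]
PUSH 58 → [0, 58]
OVER    → [0, 58, 0]
OVER    → [0, 58, 0, 58]
SWAP    → [0, 58, 58, 0]
SUB     → [0, 58, 58]
SWAP    → [0, 58, 58]
LOAD 0  → [0, 58, 58, 4]
SWAP    → [0, 58, 4, 58]
SWAP    → [0, 58, 58, 4]
LT      → [0, 58, 0]
PUSH 2  → [0, 58, 0, 2]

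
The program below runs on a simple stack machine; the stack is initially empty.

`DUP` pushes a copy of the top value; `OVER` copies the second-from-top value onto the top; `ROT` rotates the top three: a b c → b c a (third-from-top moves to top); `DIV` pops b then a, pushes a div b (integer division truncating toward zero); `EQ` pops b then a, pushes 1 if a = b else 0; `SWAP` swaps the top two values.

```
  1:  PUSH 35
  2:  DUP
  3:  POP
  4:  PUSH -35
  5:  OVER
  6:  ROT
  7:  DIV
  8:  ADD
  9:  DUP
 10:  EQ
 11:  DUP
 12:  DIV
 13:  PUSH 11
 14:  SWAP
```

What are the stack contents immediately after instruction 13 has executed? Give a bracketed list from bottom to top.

[1, 11]

PUSH 35  : 35
DUP      : 35 35
POP      : 35
PUSH -35 : 35 -35
OVER     : 35 -35 35
ROT      : -35 35 35
DIV      : -35 1
ADD      : -34
DUP      : -34 -34
EQ       : 1
DUP      : 1 1
DIV      : 1
PUSH 11  : 1 11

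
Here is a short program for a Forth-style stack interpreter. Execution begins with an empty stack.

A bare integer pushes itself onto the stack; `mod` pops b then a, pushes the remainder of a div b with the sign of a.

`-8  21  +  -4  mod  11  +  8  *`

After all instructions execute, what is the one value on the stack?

-8  → [-8]
21  → [-8, 21]
+   → [13]
-4  → [13, -4]
mod → [1]
11  → [1, 11]
+   → [12]
8   → [12, 8]
*   → [96]

96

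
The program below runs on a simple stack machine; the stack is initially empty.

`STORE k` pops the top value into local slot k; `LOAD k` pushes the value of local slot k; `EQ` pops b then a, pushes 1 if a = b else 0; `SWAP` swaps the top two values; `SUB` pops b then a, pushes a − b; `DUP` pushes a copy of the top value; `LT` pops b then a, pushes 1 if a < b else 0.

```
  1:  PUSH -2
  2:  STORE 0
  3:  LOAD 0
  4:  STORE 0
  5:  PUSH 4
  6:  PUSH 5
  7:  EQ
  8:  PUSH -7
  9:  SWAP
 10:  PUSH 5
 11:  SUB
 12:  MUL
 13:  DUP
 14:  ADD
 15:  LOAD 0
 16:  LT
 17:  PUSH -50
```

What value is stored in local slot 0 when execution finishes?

-2

PUSH -2  -> -2
STORE 0  -> (empty)
LOAD 0   -> -2
STORE 0  -> (empty)
PUSH 4   -> 4
PUSH 5   -> 4 5
EQ       -> 0
PUSH -7  -> 0 -7
SWAP     -> -7 0
PUSH 5   -> -7 0 5
SUB      -> -7 -5
MUL      -> 35
DUP      -> 35 35
ADD      -> 70
LOAD 0   -> 70 -2
LT       -> 0
PUSH -50 -> 0 -50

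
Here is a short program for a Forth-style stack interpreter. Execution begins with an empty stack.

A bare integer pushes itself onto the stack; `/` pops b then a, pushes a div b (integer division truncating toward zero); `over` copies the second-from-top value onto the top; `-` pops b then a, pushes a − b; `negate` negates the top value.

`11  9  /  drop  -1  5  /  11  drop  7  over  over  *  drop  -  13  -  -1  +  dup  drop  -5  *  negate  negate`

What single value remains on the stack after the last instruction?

11     -> 11
9      -> 11 9
/      -> 1
drop   -> (empty)
-1     -> -1
5      -> -1 5
/      -> 0
11     -> 0 11
drop   -> 0
7      -> 0 7
over   -> 0 7 0
over   -> 0 7 0 7
*      -> 0 7 0
drop   -> 0 7
-      -> -7
13     -> -7 13
-      -> -20
-1     -> -20 -1
+      -> -21
dup    -> -21 -21
drop   -> -21
-5     -> -21 -5
*      -> 105
negate -> -105
negate -> 105

105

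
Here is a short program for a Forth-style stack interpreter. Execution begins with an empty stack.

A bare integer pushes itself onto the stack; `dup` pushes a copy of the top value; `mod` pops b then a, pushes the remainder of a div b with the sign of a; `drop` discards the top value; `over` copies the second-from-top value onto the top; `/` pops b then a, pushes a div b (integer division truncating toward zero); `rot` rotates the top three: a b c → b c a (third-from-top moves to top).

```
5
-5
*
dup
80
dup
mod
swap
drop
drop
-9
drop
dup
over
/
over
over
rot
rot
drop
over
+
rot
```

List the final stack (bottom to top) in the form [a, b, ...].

[1, 2, -25]

5     5
-5    5 -5
*     -25
dup   -25 -25
80    -25 -25 80
dup   -25 -25 80 80
mod   -25 -25 0
swap  -25 0 -25
drop  -25 0
drop  -25
-9    -25 -9
drop  -25
dup   -25 -25
over  -25 -25 -25
/     -25 1
over  -25 1 -25
over  -25 1 -25 1
rot   -25 -25 1 1
rot   -25 1 1 -25
drop  -25 1 1
over  -25 1 1 1
+     -25 1 2
rot   1 2 -25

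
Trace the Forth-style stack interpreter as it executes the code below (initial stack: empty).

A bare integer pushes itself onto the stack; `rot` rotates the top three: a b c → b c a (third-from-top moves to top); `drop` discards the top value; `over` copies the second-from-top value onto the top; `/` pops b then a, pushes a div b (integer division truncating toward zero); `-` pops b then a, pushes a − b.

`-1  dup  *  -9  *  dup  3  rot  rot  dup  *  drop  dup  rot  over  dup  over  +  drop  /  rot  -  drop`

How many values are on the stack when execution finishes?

1

-1   → -1
dup  → -1 -1
*    → 1
-9   → 1 -9
*    → -9
dup  → -9 -9
3    → -9 -9 3
rot  → -9 3 -9
rot  → 3 -9 -9
dup  → 3 -9 -9 -9
*    → 3 -9 81
drop → 3 -9
dup  → 3 -9 -9
rot  → -9 -9 3
over → -9 -9 3 -9
dup  → -9 -9 3 -9 -9
over → -9 -9 3 -9 -9 -9
+    → -9 -9 3 -9 -18
drop → -9 -9 3 -9
/    → -9 -9 0
rot  → -9 0 -9
-    → -9 9
drop → -9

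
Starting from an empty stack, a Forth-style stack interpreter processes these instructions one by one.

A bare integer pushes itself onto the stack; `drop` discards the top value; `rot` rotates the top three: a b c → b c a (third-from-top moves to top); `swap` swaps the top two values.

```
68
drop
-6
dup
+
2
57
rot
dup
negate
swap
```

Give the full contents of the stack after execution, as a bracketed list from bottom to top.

68     : 68
drop   : (empty)
-6     : -6
dup    : -6 -6
+      : -12
2      : -12 2
57     : -12 2 57
rot    : 2 57 -12
dup    : 2 57 -12 -12
negate : 2 57 -12 12
swap   : 2 57 12 -12

[2, 57, 12, -12]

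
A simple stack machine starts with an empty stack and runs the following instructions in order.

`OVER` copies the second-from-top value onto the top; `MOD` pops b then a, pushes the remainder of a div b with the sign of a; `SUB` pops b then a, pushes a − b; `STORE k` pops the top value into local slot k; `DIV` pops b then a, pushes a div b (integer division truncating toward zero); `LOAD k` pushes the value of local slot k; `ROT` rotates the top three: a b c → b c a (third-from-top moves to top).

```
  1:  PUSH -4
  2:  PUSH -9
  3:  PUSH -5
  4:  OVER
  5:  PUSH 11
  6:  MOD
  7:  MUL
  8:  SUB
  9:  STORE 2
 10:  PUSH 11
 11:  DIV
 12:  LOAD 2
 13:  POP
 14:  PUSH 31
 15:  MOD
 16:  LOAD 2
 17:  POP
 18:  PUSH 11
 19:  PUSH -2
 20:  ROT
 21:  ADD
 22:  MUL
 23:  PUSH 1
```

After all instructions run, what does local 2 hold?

PUSH -4 : [-4]
PUSH -9 : [-4, -9]
PUSH -5 : [-4, -9, -5]
OVER    : [-4, -9, -5, -9]
PUSH 11 : [-4, -9, -5, -9, 11]
MOD     : [-4, -9, -5, -9]
MUL     : [-4, -9, 45]
SUB     : [-4, -54]
STORE 2 : [-4]
PUSH 11 : [-4, 11]
DIV     : [0]
LOAD 2  : [0, -54]
POP     : [0]
PUSH 31 : [0, 31]
MOD     : [0]
LOAD 2  : [0, -54]
POP     : [0]
PUSH 11 : [0, 11]
PUSH -2 : [0, 11, -2]
ROT     : [11, -2, 0]
ADD     : [11, -2]
MUL     : [-22]
PUSH 1  : [-22, 1]

-54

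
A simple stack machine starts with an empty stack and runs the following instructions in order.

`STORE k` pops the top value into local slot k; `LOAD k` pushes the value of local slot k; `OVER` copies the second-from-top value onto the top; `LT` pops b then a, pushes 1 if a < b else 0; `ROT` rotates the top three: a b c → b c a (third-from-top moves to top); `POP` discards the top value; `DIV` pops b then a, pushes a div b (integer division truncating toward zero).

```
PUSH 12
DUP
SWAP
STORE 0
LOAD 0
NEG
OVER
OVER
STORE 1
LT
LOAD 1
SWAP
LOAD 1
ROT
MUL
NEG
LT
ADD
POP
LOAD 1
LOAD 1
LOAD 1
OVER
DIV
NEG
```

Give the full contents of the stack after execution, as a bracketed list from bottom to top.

[-12, -12, -1]

PUSH 12 -> 12
DUP     -> 12 12
SWAP    -> 12 12
STORE 0 -> 12
LOAD 0  -> 12 12
NEG     -> 12 -12
OVER    -> 12 -12 12
OVER    -> 12 -12 12 -12
STORE 1 -> 12 -12 12
LT      -> 12 1
LOAD 1  -> 12 1 -12
SWAP    -> 12 -12 1
LOAD 1  -> 12 -12 1 -12
ROT     -> 12 1 -12 -12
MUL     -> 12 1 144
NEG     -> 12 1 -144
LT      -> 12 0
ADD     -> 12
POP     -> (empty)
LOAD 1  -> -12
LOAD 1  -> -12 -12
LOAD 1  -> -12 -12 -12
OVER    -> -12 -12 -12 -12
DIV     -> -12 -12 1
NEG     -> -12 -12 -1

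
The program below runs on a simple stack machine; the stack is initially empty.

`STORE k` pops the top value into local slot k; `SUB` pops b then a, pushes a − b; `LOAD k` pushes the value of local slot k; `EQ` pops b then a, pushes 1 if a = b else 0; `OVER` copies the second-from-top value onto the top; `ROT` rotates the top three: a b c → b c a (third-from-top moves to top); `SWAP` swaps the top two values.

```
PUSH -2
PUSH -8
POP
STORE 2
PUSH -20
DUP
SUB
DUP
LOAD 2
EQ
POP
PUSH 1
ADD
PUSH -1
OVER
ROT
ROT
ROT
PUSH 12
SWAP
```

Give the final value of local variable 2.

PUSH -2  → -2
PUSH -8  → -2 -8
POP      → -2
STORE 2  → (empty)
PUSH -20 → -20
DUP      → -20 -20
SUB      → 0
DUP      → 0 0
LOAD 2   → 0 0 -2
EQ       → 0 0
POP      → 0
PUSH 1   → 0 1
ADD      → 1
PUSH -1  → 1 -1
OVER     → 1 -1 1
ROT      → -1 1 1
ROT      → 1 1 -1
ROT      → 1 -1 1
PUSH 12  → 1 -1 1 12
SWAP     → 1 -1 12 1

-2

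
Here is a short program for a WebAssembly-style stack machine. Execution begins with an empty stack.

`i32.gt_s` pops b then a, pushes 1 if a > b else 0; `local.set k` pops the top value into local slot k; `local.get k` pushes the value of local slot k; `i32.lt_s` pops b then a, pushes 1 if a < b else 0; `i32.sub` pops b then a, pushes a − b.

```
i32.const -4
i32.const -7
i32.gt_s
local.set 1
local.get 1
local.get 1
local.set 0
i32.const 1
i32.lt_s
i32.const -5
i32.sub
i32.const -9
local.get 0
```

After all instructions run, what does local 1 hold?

1

i32.const -4 : -4
i32.const -7 : -4 -7
i32.gt_s     : 1
local.set 1  : (empty)
local.get 1  : 1
local.get 1  : 1 1
local.set 0  : 1
i32.const 1  : 1 1
i32.lt_s     : 0
i32.const -5 : 0 -5
i32.sub      : 5
i32.const -9 : 5 -9
local.get 0  : 5 -9 1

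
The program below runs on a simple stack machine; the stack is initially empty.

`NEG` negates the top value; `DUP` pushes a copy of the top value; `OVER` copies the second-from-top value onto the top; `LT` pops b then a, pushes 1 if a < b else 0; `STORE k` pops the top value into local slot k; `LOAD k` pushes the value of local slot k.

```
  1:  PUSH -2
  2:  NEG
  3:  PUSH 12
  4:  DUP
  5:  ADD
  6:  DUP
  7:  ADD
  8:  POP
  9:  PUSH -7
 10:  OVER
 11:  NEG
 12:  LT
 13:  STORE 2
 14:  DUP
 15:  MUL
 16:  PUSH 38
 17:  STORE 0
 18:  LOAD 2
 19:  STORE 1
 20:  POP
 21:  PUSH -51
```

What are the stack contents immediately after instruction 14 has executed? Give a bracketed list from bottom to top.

PUSH -2 : -2
NEG     : 2
PUSH 12 : 2 12
DUP     : 2 12 12
ADD     : 2 24
DUP     : 2 24 24
ADD     : 2 48
POP     : 2
PUSH -7 : 2 -7
OVER    : 2 -7 2
NEG     : 2 -7 -2
LT      : 2 1
STORE 2 : 2
DUP     : 2 2

[2, 2]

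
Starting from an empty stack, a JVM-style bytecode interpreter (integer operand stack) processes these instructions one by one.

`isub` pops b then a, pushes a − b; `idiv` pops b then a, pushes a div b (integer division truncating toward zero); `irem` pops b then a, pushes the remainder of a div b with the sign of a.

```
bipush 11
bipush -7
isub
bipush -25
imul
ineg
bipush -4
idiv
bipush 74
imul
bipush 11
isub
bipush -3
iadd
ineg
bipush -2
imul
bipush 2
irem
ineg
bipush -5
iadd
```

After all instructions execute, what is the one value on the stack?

-5

bipush 11  → [11]
bipush -7  → [11, -7]
isub       → [18]
bipush -25 → [18, -25]
imul       → [-450]
ineg       → [450]
bipush -4  → [450, -4]
idiv       → [-112]
bipush 74  → [-112, 74]
imul       → [-8288]
bipush 11  → [-8288, 11]
isub       → [-8299]
bipush -3  → [-8299, -3]
iadd       → [-8302]
ineg       → [8302]
bipush -2  → [8302, -2]
imul       → [-16604]
bipush 2   → [-16604, 2]
irem       → [0]
ineg       → [0]
bipush -5  → [0, -5]
iadd       → [-5]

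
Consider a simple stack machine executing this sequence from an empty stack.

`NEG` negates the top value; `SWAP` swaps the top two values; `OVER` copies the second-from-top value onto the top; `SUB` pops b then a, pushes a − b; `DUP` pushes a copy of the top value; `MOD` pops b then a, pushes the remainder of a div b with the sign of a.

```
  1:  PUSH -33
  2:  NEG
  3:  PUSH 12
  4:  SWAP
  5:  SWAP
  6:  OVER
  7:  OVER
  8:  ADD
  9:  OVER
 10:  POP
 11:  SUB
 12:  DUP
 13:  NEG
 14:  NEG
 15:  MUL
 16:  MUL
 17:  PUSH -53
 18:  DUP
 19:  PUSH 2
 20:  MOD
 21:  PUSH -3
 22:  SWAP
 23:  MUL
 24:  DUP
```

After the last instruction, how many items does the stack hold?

PUSH -33 -> [-33]
NEG      -> [33]
PUSH 12  -> [33, 12]
SWAP     -> [12, 33]
SWAP     -> [33, 12]
OVER     -> [33, 12, 33]
OVER     -> [33, 12, 33, 12]
ADD      -> [33, 12, 45]
OVER     -> [33, 12, 45, 12]
POP      -> [33, 12, 45]
SUB      -> [33, -33]
DUP      -> [33, -33, -33]
NEG      -> [33, -33, 33]
NEG      -> [33, -33, -33]
MUL      -> [33, 1089]
MUL      -> [35937]
PUSH -53 -> [35937, -53]
DUP      -> [35937, -53, -53]
PUSH 2   -> [35937, -53, -53, 2]
MOD      -> [35937, -53, -1]
PUSH -3  -> [35937, -53, -1, -3]
SWAP     -> [35937, -53, -3, -1]
MUL      -> [35937, -53, 3]
DUP      -> [35937, -53, 3, 3]

4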